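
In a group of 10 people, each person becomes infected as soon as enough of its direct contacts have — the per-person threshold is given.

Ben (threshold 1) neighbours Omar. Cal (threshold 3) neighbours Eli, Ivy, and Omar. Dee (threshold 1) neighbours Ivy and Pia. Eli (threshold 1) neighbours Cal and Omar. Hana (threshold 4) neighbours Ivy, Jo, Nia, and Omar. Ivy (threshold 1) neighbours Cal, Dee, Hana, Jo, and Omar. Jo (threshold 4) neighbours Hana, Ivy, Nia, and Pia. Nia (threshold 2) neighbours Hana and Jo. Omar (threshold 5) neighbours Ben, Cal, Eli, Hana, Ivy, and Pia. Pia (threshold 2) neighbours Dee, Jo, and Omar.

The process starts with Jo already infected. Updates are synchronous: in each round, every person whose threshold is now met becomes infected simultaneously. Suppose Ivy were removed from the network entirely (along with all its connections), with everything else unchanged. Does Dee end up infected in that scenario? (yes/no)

With Ivy removed:
Round 1 — Jo becomes infected (initial).
Round 2 — no new infections; cascade stops.

no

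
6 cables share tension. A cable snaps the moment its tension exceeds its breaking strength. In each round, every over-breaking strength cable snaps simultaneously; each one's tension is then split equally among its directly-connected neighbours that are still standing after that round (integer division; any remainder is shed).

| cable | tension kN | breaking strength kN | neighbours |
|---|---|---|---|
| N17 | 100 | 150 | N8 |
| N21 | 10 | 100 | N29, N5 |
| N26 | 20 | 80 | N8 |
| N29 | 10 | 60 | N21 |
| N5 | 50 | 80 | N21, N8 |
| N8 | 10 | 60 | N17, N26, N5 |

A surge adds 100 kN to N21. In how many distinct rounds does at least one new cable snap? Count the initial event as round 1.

Round 1 — N21 at 110 > 100. N21 snaps.
  N21 sheds 110 kN to N29, N5: 55 each.
    N29: 10+55 = 65 > 60
    N5: 50+55 = 105 > 80
Round 2 — N29, N5 snap.
  N29 sheds 65 kN: no online neighbours, lost.
  N5 sheds 105 kN to N8: 105 each.
    N8: 10+105 = 115 > 60
Round 3 — N8 snaps.
  N8 sheds 115 kN to N17, N26: 57 each (1 lost).
    N17: 100+57 = 157 > 150
    N26: 20+57 = 77 ≤ 80
Round 4 — N17 snaps.
  N17 sheds 157 kN: no online neighbours, lost.
No further breaks.

4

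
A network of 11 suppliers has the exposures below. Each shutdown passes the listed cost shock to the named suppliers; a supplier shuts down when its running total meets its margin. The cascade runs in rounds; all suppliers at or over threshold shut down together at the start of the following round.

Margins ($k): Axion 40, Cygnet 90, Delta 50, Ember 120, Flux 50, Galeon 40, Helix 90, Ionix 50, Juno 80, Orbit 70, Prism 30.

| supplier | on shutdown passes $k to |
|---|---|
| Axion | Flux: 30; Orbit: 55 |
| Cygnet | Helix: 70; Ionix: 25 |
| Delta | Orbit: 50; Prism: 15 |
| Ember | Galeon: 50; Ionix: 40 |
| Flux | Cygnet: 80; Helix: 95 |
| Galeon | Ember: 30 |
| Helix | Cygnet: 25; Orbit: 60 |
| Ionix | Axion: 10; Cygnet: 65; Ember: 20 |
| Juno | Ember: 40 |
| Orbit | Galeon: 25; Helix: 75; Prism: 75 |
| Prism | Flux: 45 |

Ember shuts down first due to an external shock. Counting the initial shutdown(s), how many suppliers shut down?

2

Round 1 — Ember shuts down (initial).
  Galeon: +50 → 50 ≥ 40
  Ionix: +40 → 40 < 50
Round 2 — Galeon shuts down.
No further shutdowns.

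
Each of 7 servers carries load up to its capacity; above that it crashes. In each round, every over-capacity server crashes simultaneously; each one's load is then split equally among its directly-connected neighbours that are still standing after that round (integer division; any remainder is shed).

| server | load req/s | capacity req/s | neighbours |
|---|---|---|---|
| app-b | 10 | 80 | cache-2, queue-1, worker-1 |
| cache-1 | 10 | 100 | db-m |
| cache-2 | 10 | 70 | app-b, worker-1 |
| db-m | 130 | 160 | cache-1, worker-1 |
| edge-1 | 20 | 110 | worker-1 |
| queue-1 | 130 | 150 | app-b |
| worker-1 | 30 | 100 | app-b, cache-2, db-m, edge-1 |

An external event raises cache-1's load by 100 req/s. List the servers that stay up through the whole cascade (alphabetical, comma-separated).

edge-1

Round 1 — cache-1 at 110 > 100. cache-1 crashes.
  cache-1 sheds 110 req/s to db-m: 110 each.
    db-m: 130+110 = 240 > 160
Round 2 — db-m crashes.
  db-m sheds 240 req/s to worker-1: 240 each.
    worker-1: 30+240 = 270 > 100
Round 3 — worker-1 crashes.
  worker-1 sheds 270 req/s to app-b, cache-2, edge-1: 90 each.
    app-b: 10+90 = 100 > 80
    cache-2: 10+90 = 100 > 70
    edge-1: 20+90 = 110 ≤ 110
Round 4 — app-b, cache-2 crash.
  app-b sheds 100 req/s to queue-1: 100 each.
    queue-1: 130+100 = 230 > 150
  cache-2 sheds 100 req/s: no online neighbours, lost.
Round 5 — queue-1 crashes.
  queue-1 sheds 230 req/s: no online neighbours, lost.
No further crashes.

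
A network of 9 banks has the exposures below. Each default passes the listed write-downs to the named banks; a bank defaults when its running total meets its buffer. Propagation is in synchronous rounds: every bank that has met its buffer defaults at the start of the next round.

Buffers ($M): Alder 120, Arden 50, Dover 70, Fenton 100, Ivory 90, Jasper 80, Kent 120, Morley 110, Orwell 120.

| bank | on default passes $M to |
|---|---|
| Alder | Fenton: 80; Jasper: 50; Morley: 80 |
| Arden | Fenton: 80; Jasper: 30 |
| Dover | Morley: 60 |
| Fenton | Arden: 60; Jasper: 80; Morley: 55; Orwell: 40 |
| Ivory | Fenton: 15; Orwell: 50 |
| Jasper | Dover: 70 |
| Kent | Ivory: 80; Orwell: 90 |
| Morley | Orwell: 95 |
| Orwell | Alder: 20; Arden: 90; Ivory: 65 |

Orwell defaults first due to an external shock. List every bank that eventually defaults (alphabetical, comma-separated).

Round 1 — Orwell defaults (initial).
  Alder: +20 → 20 < 120
  Arden: +90 → 90 ≥ 50
  Ivory: +65 → 65 < 90
Round 2 — Arden defaults.
  Fenton: +80 → 80 < 100
  Jasper: +30 → 30 < 80
No further defaults.

Arden, Orwell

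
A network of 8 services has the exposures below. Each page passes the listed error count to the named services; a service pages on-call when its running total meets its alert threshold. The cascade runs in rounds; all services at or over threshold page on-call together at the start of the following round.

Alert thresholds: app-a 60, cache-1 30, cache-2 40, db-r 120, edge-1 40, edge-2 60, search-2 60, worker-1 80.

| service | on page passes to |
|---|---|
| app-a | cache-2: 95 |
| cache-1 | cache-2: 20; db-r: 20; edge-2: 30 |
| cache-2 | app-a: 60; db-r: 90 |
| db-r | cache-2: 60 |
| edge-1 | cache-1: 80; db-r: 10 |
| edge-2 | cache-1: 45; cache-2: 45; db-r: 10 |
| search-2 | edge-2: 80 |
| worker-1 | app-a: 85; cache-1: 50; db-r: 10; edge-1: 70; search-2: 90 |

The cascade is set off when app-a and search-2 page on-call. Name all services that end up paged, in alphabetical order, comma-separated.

Round 1 — app-a, search-2 page on-call (initial).
  cache-2: +95 → 95 ≥ 40
  edge-2: +80 → 80 ≥ 60
Round 2 — cache-2, edge-2 page on-call.
  cache-1: +45 → 45 ≥ 30
  db-r: +90+10 → 100 < 120
Round 3 — cache-1 pages on-call.
  db-r: +20 → 120 ≥ 120
Round 4 — db-r pages on-call.
No further pages.

app-a, cache-1, cache-2, db-r, edge-2, search-2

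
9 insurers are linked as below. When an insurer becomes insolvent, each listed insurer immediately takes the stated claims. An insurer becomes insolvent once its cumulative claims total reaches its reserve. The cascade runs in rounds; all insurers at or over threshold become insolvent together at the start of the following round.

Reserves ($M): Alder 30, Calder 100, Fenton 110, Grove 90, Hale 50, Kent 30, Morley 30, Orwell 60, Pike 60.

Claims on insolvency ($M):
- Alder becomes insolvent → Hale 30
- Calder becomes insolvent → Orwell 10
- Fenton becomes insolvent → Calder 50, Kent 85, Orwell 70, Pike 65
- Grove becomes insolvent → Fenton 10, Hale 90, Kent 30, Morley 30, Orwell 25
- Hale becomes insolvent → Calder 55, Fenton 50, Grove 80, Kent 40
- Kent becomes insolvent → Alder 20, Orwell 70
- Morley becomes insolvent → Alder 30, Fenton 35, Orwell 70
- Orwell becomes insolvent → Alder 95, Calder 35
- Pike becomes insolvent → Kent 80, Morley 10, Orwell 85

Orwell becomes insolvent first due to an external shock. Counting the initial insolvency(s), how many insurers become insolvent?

Round 1 — Orwell becomes insolvent (initial).
  Alder: +95 → 95 ≥ 30
  Calder: +35 → 35 < 100
Round 2 — Alder becomes insolvent.
  Hale: +30 → 30 < 50
No further insolvencies.

2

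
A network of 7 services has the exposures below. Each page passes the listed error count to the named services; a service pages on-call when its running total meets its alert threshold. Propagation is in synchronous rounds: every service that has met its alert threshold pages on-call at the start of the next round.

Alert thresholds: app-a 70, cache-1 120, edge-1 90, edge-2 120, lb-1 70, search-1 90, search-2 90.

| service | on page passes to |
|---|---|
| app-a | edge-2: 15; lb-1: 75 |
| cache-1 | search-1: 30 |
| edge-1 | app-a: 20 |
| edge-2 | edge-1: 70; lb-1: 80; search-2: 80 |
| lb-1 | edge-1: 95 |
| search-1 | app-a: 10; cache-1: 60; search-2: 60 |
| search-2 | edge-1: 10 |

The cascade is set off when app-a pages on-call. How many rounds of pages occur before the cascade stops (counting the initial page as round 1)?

3

Round 1 — app-a pages on-call (initial).
  edge-2: +15 → 15 < 120
  lb-1: +75 → 75 ≥ 70
Round 2 — lb-1 pages on-call.
  edge-1: +95 → 95 ≥ 90
Round 3 — edge-1 pages on-call.
No further pages.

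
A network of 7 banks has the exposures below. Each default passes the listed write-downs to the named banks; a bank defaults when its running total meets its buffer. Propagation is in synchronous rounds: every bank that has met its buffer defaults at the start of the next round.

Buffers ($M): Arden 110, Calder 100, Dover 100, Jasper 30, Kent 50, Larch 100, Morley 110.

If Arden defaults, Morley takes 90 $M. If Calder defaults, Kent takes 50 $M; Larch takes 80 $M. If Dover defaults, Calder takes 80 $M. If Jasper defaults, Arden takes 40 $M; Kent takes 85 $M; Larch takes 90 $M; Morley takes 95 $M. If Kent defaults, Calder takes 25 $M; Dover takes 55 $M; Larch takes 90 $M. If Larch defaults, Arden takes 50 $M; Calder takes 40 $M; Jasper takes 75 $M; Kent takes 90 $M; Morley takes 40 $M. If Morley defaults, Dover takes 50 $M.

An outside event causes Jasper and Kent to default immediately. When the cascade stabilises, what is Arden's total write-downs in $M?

Round 1 — Jasper, Kent default (initial).
  Arden: +40 → 40 < 110
  Calder: +25 → 25 < 100
  Dover: +55 → 55 < 100
  Larch: +90+90 → 180 ≥ 100
  Morley: +95 → 95 < 110
Round 2 — Larch defaults.
  Arden: +50 → 90 < 110
  Calder: +40 → 65 < 100
  Morley: +40 → 135 ≥ 110
Round 3 — Morley defaults.
  Dover: +50 → 105 ≥ 100
Round 4 — Dover defaults.
  Calder: +80 → 145 ≥ 100
Round 5 — Calder defaults.
No further defaults.

90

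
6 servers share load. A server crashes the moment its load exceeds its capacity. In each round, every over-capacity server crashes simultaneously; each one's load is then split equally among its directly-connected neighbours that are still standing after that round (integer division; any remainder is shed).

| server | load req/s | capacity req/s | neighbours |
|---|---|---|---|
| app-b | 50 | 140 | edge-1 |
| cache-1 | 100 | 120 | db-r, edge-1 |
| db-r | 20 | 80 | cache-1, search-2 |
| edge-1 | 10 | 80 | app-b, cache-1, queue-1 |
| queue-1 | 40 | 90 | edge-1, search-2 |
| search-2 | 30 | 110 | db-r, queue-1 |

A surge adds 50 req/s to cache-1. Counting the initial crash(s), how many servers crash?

5

Round 1 — cache-1 at 150 > 120. cache-1 crashes.
  cache-1 sheds 150 req/s to db-r, edge-1: 75 each.
    db-r: 20+75 = 95 > 80
    edge-1: 10+75 = 85 > 80
Round 2 — db-r, edge-1 crash.
  db-r sheds 95 req/s to search-2: 95 each.
    search-2: 30+95 = 125 > 110
  edge-1 sheds 85 req/s to app-b, queue-1: 42 each (1 lost).
    app-b: 50+42 = 92 ≤ 140
    queue-1: 40+42 = 82 ≤ 90
Round 3 — search-2 crashes.
  search-2 sheds 125 req/s to queue-1: 125 each.
    queue-1: 82+125 = 207 > 90
Round 4 — queue-1 crashes.
  queue-1 sheds 207 req/s: no online neighbours, lost.
No further crashes.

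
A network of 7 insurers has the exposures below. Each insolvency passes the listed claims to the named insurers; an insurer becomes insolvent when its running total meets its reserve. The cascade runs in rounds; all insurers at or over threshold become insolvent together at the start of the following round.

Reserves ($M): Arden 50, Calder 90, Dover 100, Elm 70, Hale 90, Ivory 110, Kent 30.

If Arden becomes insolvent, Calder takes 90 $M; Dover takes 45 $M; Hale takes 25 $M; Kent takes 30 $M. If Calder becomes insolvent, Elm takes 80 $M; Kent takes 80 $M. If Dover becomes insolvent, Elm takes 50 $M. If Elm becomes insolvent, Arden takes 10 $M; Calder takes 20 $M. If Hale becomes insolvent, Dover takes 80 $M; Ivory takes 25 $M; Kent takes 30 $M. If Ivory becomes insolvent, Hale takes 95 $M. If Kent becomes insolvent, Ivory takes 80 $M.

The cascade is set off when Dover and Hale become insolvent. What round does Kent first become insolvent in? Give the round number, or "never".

Round 1 — Dover, Hale become insolvent (initial).
  Elm: +50 → 50 < 70
  Ivory: +25 → 25 < 110
  Kent: +30 → 30 ≥ 30
Round 2 — Kent becomes insolvent.
  Ivory: +80 → 105 < 110
No further insolvencies.

2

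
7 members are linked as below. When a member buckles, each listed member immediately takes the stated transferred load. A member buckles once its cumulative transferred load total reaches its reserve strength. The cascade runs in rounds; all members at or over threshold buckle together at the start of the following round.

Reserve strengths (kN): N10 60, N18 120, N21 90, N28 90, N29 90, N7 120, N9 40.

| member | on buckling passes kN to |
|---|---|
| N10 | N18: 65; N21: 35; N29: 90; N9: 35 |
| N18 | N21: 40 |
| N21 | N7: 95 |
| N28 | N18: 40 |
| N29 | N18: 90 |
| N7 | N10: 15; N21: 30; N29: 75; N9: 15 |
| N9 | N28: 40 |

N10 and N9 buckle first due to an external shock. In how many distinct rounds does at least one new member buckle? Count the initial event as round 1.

3

Round 1 — N10, N9 buckle (initial).
  N18: +65 → 65 < 120
  N21: +35 → 35 < 90
  N28: +40 → 40 < 90
  N29: +90 → 90 ≥ 90
Round 2 — N29 buckles.
  N18: +90 → 155 ≥ 120
Round 3 — N18 buckles.
  N21: +40 → 75 < 90
No further bucklings.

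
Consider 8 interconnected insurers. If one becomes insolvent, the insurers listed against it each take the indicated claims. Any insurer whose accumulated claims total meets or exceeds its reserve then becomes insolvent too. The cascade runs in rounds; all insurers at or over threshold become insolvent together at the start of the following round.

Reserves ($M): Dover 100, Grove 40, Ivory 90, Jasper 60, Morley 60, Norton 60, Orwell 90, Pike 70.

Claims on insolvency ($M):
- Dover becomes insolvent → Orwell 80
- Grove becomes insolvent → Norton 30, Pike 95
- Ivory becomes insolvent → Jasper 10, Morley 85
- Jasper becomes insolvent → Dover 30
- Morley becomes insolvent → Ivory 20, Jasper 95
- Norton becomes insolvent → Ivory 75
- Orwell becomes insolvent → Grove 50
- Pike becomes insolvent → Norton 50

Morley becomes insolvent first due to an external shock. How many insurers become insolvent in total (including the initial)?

2

Round 1 — Morley becomes insolvent (initial).
  Ivory: +20 → 20 < 90
  Jasper: +95 → 95 ≥ 60
Round 2 — Jasper becomes insolvent.
  Dover: +30 → 30 < 100
No further insolvencies.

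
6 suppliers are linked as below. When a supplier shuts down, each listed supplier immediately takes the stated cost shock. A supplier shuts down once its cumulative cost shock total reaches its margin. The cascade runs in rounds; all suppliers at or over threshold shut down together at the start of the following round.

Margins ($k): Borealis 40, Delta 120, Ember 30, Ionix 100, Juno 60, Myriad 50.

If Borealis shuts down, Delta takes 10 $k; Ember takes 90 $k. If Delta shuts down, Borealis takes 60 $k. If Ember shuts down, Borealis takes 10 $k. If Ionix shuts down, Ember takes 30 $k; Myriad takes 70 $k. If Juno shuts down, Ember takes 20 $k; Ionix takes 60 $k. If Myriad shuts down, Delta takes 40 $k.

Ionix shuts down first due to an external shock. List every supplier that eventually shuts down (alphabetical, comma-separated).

Ember, Ionix, Myriad

Round 1 — Ionix shuts down (initial).
  Ember: +30 → 30 ≥ 30
  Myriad: +70 → 70 ≥ 50
Round 2 — Ember, Myriad shut down.
  Borealis: +10 → 10 < 40
  Delta: +40 → 40 < 120
No further shutdowns.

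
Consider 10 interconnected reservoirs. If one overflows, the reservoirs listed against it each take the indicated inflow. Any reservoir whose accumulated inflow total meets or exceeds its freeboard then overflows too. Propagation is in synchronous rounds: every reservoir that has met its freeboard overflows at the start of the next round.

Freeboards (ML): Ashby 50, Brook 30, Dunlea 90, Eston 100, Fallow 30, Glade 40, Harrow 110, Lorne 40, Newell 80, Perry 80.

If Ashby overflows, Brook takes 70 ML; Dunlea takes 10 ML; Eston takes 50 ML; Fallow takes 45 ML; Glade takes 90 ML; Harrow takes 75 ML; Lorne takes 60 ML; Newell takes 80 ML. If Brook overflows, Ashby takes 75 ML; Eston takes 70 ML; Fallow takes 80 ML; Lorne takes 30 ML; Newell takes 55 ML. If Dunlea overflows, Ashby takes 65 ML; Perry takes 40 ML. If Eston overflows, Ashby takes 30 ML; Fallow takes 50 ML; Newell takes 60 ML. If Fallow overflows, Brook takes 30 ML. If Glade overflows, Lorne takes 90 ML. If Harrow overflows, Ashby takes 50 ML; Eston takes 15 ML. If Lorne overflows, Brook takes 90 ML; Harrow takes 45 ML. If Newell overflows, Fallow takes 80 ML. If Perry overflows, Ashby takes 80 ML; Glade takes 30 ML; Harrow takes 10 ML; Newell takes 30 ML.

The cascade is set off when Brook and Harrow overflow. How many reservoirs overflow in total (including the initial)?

Round 1 — Brook, Harrow overflow (initial).
  Ashby: +75+50 → 125 ≥ 50
  Eston: +70+15 → 85 < 100
  Fallow: +80 → 80 ≥ 30
  Lorne: +30 → 30 < 40
  Newell: +55 → 55 < 80
Round 2 — Ashby, Fallow overflow.
  Dunlea: +10 → 10 < 90
  Eston: +50 → 135 ≥ 100
  Glade: +90 → 90 ≥ 40
  Lorne: +60 → 90 ≥ 40
  Newell: +80 → 135 ≥ 80
Round 3 — Eston, Glade, Lorne, Newell overflow.
No further overflows.

8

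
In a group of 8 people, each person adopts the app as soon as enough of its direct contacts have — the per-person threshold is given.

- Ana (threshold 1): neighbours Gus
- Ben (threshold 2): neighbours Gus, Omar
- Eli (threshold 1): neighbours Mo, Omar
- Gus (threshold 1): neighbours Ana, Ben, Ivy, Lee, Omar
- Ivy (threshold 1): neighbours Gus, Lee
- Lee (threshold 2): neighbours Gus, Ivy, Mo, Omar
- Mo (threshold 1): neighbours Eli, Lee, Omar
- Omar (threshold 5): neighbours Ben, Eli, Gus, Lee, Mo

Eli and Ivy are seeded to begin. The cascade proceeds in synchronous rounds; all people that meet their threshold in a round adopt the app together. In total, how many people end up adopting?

6

Round 1 — Eli, Ivy adopt the app (initial).
Round 2 — checking thresholds:
  Gus: 1 of 5 neighbours ≥ 1, adopts the app.
  Lee: 1 of 4 neighbours < 2, below threshold.
  Mo: 1 of 3 neighbours ≥ 1, adopts the app.
  Omar: 1 of 5 neighbours < 5, below threshold.
Round 3 — checking thresholds:
  Ana: 1 of 1 neighbours ≥ 1, adopts the app.
  Ben: 1 of 2 neighbours < 2, below threshold.
  Lee: 3 of 4 neighbours ≥ 2, adopts the app.
  Omar: 3 of 5 neighbours < 5, below threshold.
Round 4 — no new adoptions; cascade stops.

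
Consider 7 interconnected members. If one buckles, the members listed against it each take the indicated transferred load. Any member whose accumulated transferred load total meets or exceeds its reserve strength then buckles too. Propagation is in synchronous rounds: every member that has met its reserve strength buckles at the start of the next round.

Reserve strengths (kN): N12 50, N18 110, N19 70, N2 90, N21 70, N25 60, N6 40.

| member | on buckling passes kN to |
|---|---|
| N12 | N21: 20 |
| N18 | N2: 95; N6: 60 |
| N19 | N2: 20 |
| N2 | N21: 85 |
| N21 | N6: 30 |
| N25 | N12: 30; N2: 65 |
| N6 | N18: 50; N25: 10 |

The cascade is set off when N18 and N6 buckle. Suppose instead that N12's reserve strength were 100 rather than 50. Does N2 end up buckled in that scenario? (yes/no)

With N12's reserve strength at 100:
Round 1 — N18, N6 buckle (initial).
  N2: +95 → 95 ≥ 90
  N25: +10 → 10 < 60
Round 2 — N2 buckles.
  N21: +85 → 85 ≥ 70
Round 3 — N21 buckles.
No further bucklings.

yes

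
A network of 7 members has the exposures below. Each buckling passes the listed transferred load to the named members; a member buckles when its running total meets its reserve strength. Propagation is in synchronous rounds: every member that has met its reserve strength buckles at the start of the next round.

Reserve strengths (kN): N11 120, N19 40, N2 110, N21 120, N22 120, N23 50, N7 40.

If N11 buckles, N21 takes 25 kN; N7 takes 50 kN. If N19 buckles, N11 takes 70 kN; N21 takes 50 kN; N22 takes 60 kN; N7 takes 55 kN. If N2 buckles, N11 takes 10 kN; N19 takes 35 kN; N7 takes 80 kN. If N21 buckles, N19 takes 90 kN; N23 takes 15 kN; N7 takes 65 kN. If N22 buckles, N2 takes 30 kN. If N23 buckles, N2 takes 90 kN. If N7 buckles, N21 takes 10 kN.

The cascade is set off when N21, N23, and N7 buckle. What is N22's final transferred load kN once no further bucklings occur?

60

Round 1 — N21, N23, N7 buckle (initial).
  N19: +90 → 90 ≥ 40
  N2: +90 → 90 < 110
Round 2 — N19 buckles.
  N11: +70 → 70 < 120
  N22: +60 → 60 < 120
No further bucklings.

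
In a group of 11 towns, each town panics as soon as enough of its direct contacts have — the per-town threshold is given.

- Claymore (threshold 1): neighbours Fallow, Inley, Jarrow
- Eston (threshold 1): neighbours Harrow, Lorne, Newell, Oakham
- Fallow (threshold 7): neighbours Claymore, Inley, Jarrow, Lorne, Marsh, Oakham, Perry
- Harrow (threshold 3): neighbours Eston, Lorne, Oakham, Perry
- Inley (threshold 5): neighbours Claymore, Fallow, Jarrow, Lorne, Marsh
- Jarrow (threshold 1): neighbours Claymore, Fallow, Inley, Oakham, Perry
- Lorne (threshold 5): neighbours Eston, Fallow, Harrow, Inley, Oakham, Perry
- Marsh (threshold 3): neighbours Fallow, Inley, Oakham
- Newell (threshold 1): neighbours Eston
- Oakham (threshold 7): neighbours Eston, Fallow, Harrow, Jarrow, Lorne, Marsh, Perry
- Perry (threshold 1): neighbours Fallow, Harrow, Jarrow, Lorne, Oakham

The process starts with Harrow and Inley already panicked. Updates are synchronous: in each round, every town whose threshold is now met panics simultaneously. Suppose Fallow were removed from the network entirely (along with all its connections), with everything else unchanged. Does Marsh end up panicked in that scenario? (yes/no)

With Fallow removed:
Round 1 — Harrow, Inley panic (initial).
Round 2 — checking thresholds:
  Claymore: 1 of 2 neighbours ≥ 1, panics.
  Eston: 1 of 4 neighbours ≥ 1, panics.
  Jarrow: 1 of 4 neighbours ≥ 1, panics.
  Lorne: 2 of 5 neighbours < 5, below threshold.
  Marsh: 1 of 2 neighbours < 3, below threshold.
  Oakham: 1 of 6 neighbours < 7, below threshold.
  Perry: 1 of 4 neighbours ≥ 1, panics.
Round 3 — checking thresholds:
  Lorne: 4 of 5 neighbours < 5, below threshold.
  Marsh: 1 of 2 neighbours < 3, below threshold.
  Newell: 1 of 1 neighbours ≥ 1, panics.
  Oakham: 4 of 6 neighbours < 7, below threshold.
Round 4 — no new panics; cascade stops.

no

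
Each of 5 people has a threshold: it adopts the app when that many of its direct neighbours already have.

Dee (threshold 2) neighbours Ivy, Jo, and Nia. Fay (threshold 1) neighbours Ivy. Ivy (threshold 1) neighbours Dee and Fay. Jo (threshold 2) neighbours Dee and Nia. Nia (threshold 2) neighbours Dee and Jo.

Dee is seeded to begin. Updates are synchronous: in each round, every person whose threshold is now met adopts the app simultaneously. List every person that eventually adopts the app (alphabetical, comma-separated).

Round 1 — Dee adopts the app (initial).
Round 2 — checking thresholds:
  Ivy: 1 of 2 neighbours ≥ 1, adopts the app.
  Jo: 1 of 2 neighbours < 2, below threshold.
  Nia: 1 of 2 neighbours < 2, below threshold.
Round 3 — checking thresholds:
  Fay: 1 of 1 neighbours ≥ 1, adopts the app.
  Jo: 1 of 2 neighbours < 2, below threshold.
  Nia: 1 of 2 neighbours < 2, below threshold.
Round 4 — no new adoptions; cascade stops.

Dee, Fay, Ivy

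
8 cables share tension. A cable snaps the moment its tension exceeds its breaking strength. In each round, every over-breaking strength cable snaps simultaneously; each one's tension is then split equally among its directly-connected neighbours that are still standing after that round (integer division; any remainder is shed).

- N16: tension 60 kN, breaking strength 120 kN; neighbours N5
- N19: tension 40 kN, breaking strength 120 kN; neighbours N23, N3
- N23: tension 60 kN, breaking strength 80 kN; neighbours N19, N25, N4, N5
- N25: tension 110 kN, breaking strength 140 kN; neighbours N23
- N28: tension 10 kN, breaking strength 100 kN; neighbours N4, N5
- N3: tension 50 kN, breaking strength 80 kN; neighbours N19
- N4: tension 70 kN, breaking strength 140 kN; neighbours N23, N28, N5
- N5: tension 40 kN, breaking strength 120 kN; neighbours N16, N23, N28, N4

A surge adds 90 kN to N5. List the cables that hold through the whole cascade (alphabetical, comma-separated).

Round 1 — N5 at 130 > 120. N5 snaps.
  N5 sheds 130 kN to N16, N23, N28, N4: 32 each (2 lost).
    N16: 60+32 = 92 ≤ 120
    N23: 60+32 = 92 > 80
    N28: 10+32 = 42 ≤ 100
    N4: 70+32 = 102 ≤ 140
Round 2 — N23 snaps.
  N23 sheds 92 kN to N19, N25, N4: 30 each (2 lost).
    N19: 40+30 = 70 ≤ 120
    N25: 110+30 = 140 ≤ 140
    N4: 102+30 = 132 ≤ 140
No further breaks.

N16, N19, N25, N28, N3, N4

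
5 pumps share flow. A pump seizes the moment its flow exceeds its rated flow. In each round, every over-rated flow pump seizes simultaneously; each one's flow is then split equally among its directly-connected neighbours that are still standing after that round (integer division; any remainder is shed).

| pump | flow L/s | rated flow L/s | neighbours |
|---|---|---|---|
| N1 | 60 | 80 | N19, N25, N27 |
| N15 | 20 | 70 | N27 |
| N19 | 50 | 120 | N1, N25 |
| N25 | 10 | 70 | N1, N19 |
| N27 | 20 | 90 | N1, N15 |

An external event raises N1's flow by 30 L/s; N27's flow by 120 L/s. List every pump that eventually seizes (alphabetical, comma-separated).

N1, N15, N27

Round 1 — N1 at 90 > 80; N27 at 140 > 90. N1, N27 seize.
  N1 sheds 90 L/s to N19, N25: 45 each.
    N19: 50+45 = 95 ≤ 120
    N25: 10+45 = 55 ≤ 70
  N27 sheds 140 L/s to N15: 140 each.
    N15: 20+140 = 160 > 70
Round 2 — N15 seizes.
  N15 sheds 160 L/s: no online neighbours, lost.
No further seizures.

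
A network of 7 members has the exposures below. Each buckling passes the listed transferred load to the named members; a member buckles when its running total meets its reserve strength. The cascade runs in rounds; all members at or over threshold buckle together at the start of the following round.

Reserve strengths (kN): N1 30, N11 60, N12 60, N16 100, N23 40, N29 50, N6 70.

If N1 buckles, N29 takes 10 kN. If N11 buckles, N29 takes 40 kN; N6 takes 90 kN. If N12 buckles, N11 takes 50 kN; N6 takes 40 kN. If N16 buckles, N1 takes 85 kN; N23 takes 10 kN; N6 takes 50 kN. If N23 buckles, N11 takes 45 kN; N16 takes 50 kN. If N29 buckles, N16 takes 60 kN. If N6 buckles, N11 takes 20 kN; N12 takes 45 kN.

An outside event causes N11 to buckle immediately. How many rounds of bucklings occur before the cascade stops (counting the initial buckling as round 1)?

2

Round 1 — N11 buckles (initial).
  N29: +40 → 40 < 50
  N6: +90 → 90 ≥ 70
Round 2 — N6 buckles.
  N12: +45 → 45 < 60
No further bucklings.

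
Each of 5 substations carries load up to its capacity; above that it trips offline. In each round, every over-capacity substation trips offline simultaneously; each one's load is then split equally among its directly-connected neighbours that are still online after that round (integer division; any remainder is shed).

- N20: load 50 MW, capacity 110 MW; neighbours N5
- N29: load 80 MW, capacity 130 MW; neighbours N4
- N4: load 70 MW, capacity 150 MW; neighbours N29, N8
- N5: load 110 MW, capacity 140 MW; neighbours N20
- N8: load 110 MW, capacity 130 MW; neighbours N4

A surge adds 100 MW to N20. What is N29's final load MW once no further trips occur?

Round 1 — N20 at 150 > 110. N20 trips offline.
  N20 sheds 150 MW to N5: 150 each.
    N5: 110+150 = 260 > 140
Round 2 — N5 trips offline.
  N5 sheds 260 MW: no online neighbours, lost.
No further trips.

80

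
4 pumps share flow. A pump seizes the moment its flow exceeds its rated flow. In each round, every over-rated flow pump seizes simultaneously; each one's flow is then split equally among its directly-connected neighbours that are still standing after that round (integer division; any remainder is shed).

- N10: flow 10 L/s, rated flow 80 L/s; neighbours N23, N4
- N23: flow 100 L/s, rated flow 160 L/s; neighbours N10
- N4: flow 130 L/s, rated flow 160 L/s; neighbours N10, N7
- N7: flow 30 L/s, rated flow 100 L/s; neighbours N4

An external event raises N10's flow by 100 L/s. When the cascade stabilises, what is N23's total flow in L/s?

Round 1 — N10 at 110 > 80. N10 seizes.
  N10 sheds 110 L/s to N23, N4: 55 each.
    N23: 100+55 = 155 ≤ 160
    N4: 130+55 = 185 > 160
Round 2 — N4 seizes.
  N4 sheds 185 L/s to N7: 185 each.
    N7: 30+185 = 215 > 100
Round 3 — N7 seizes.
  N7 sheds 215 L/s: no online neighbours, lost.
No further seizures.

155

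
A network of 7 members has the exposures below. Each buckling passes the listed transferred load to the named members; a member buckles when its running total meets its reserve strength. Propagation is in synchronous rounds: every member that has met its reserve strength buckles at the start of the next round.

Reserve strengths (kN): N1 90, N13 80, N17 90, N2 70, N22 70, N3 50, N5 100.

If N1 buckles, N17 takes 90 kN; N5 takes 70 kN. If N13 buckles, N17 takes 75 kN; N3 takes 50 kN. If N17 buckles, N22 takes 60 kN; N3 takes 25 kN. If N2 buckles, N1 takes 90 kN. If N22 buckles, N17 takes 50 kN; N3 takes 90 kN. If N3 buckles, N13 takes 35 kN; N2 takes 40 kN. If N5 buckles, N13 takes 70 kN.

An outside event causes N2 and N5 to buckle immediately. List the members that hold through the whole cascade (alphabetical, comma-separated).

N13, N22, N3

Round 1 — N2, N5 buckle (initial).
  N1: +90 → 90 ≥ 90
  N13: +70 → 70 < 80
Round 2 — N1 buckles.
  N17: +90 → 90 ≥ 90
Round 3 — N17 buckles.
  N22: +60 → 60 < 70
  N3: +25 → 25 < 50
No further bucklings.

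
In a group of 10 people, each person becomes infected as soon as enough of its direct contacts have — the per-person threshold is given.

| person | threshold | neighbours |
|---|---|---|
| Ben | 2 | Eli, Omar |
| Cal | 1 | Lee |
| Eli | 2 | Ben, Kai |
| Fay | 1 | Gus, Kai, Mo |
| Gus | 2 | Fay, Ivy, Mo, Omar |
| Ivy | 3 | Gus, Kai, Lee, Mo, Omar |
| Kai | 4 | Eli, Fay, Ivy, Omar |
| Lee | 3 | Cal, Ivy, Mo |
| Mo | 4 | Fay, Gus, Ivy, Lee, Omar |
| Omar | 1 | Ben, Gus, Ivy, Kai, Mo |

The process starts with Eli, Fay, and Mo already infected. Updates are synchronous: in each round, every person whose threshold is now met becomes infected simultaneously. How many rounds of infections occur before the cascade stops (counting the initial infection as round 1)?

Round 1 — Eli, Fay, Mo become infected (initial).
Round 2 — checking thresholds:
  Ben: 1 of 2 neighbours < 2, not yet.
  Gus: 2 of 4 neighbours ≥ 2, becomes infected.
  Ivy: 1 of 5 neighbours < 3, not yet.
  Kai: 2 of 4 neighbours < 4, not yet.
  Lee: 1 of 3 neighbours < 3, not yet.
  Omar: 1 of 5 neighbours ≥ 1, becomes infected.
Round 3 — checking thresholds:
  Ben: 2 of 2 neighbours ≥ 2, becomes infected.
  Ivy: 3 of 5 neighbours ≥ 3, becomes infected.
  Kai: 3 of 4 neighbours < 4, not yet.
  Lee: 1 of 3 neighbours < 3, not yet.
Round 4 — checking thresholds:
  Kai: 4 of 4 neighbours ≥ 4, becomes infected.
  Lee: 2 of 3 neighbours < 3, not yet.
Round 5 — no new infections; cascade stops.

4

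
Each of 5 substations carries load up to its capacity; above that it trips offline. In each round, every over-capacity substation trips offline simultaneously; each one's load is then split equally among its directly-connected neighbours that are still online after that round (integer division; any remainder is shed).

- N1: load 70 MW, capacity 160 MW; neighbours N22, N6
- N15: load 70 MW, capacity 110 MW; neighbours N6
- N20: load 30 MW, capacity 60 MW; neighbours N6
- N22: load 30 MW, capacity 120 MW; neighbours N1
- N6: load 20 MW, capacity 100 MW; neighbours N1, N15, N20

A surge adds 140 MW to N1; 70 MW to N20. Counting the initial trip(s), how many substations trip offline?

Round 1 — N1 at 210 > 160; N20 at 100 > 60. N1, N20 trip offline.
  N1 sheds 210 MW to N22, N6: 105 each.
    N22: 30+105 = 135 > 120
    N6: 20+105 = 125 > 100
  N20 sheds 100 MW to N6: 100 each.
    N6: 125+100 = 225 > 100
Round 2 — N22, N6 trip offline.
  N22 sheds 135 MW: no online neighbours, lost.
  N6 sheds 225 MW to N15: 225 each.
    N15: 70+225 = 295 > 110
Round 3 — N15 trips offline.
  N15 sheds 295 MW: no online neighbours, lost.
No further trips.

5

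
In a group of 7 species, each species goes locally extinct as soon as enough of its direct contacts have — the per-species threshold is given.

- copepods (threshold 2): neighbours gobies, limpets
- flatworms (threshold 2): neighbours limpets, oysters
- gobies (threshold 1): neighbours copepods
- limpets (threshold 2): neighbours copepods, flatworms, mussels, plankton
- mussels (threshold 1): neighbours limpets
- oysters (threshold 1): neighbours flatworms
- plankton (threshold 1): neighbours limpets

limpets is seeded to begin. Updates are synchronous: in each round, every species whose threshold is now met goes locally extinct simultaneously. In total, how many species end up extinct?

3

Round 1 — limpets goes locally extinct (initial).
Round 2 — checking thresholds:
  copepods: 1 of 2 neighbours < 2, not yet.
  flatworms: 1 of 2 neighbours < 2, not yet.
  mussels: 1 of 1 neighbours ≥ 1, goes locally extinct.
  plankton: 1 of 1 neighbours ≥ 1, goes locally extinct.
Round 3 — no new extinctions; cascade stops.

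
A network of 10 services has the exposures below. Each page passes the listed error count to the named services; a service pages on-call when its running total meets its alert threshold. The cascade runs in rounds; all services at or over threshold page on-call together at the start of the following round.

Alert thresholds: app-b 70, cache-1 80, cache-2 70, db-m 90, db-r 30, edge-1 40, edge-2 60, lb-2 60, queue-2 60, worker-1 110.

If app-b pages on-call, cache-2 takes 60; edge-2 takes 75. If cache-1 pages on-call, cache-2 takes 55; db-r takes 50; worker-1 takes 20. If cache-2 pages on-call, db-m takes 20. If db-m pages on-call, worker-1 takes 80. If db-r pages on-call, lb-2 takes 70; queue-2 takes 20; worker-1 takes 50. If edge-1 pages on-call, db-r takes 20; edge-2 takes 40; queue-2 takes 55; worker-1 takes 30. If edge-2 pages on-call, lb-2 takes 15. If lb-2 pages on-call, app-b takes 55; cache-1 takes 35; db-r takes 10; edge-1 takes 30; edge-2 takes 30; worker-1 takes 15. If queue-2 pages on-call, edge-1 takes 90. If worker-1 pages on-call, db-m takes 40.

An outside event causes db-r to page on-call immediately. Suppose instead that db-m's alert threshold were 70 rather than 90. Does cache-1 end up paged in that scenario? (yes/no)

no

With db-m's alert threshold at 70:
Round 1 — db-r pages on-call (initial).
  lb-2: +70 → 70 ≥ 60
  queue-2: +20 → 20 < 60
  worker-1: +50 → 50 < 110
Round 2 — lb-2 pages on-call.
  app-b: +55 → 55 < 70
  cache-1: +35 → 35 < 80
  edge-1: +30 → 30 < 40
  edge-2: +30 → 30 < 60
  worker-1: +15 → 65 < 110
No further pages.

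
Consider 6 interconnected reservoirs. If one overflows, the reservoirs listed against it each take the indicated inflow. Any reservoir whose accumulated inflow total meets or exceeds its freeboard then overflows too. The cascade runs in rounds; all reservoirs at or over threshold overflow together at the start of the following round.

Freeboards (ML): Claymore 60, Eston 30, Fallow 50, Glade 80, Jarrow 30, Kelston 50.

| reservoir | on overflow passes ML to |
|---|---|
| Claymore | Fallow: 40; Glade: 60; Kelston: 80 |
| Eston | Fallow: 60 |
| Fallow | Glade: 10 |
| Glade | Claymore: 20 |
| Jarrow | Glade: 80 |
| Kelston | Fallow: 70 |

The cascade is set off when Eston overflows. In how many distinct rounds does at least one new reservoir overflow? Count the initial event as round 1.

Round 1 — Eston overflows (initial).
  Fallow: +60 → 60 ≥ 50
Round 2 — Fallow overflows.
  Glade: +10 → 10 < 80
No further overflows.

2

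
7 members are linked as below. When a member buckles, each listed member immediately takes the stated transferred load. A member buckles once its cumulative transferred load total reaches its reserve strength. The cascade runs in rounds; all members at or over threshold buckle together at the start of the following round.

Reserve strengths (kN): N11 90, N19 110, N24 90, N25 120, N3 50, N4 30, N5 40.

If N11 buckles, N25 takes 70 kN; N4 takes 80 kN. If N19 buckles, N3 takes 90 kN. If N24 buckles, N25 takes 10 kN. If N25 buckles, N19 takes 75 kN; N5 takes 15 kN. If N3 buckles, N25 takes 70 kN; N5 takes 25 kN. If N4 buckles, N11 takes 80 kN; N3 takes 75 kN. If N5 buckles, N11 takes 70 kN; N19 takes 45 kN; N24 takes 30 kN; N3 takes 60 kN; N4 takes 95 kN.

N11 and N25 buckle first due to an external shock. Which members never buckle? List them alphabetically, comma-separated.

N24

Round 1 — N11, N25 buckle (initial).
  N19: +75 → 75 < 110
  N4: +80 → 80 ≥ 30
  N5: +15 → 15 < 40
Round 2 — N4 buckles.
  N3: +75 → 75 ≥ 50
Round 3 — N3 buckles.
  N5: +25 → 40 ≥ 40
Round 4 — N5 buckles.
  N19: +45 → 120 ≥ 110
  N24: +30 → 30 < 90
Round 5 — N19 buckles.
No further bucklings.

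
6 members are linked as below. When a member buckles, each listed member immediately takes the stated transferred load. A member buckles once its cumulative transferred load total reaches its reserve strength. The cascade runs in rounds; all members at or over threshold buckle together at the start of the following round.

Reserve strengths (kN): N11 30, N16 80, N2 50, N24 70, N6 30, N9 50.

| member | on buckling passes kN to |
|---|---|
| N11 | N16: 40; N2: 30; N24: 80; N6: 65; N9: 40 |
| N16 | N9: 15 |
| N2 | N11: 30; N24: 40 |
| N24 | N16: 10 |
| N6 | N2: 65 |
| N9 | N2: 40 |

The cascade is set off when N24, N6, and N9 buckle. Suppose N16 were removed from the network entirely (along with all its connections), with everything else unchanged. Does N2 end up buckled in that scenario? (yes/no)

yes

With N16 removed:
Round 1 — N24, N6, N9 buckle (initial).
  N2: +65+40 → 105 ≥ 50
Round 2 — N2 buckles.
  N11: +30 → 30 ≥ 30
Round 3 — N11 buckles.
No further bucklings.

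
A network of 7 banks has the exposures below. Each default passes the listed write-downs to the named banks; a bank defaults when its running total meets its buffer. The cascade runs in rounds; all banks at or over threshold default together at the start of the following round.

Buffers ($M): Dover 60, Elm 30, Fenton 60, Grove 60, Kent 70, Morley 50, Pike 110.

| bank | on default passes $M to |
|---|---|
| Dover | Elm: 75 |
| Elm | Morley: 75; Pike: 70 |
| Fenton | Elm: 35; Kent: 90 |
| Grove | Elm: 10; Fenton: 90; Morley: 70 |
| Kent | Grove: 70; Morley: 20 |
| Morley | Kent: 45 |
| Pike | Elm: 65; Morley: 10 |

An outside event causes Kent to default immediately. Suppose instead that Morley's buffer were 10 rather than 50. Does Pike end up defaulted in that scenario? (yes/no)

With Morley's buffer at 10:
Round 1 — Kent defaults (initial).
  Grove: +70 → 70 ≥ 60
  Morley: +20 → 20 ≥ 10
Round 2 — Grove, Morley default.
  Elm: +10 → 10 < 30
  Fenton: +90 → 90 ≥ 60
Round 3 — Fenton defaults.
  Elm: +35 → 45 ≥ 30
Round 4 — Elm defaults.
  Pike: +70 → 70 < 110
No further defaults.

no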